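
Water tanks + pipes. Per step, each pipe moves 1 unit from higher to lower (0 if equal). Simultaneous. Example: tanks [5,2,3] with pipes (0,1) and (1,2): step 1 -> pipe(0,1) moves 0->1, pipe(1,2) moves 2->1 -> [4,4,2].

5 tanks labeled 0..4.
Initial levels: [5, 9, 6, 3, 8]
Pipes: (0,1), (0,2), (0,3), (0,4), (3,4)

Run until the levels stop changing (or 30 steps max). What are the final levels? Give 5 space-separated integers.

Answer: 5 7 6 7 6

Derivation:
Step 1: flows [1->0,2->0,0->3,4->0,4->3] -> levels [7 8 5 5 6]
Step 2: flows [1->0,0->2,0->3,0->4,4->3] -> levels [5 7 6 7 6]
Step 3: flows [1->0,2->0,3->0,4->0,3->4] -> levels [9 6 5 5 6]
Step 4: flows [0->1,0->2,0->3,0->4,4->3] -> levels [5 7 6 7 6]
  -> period-2 cycle: step 4 state = step 2 state; never stabilizes
  -> state at step 30: (30-2) mod 2 = 0, same as step 2 -> [5 7 6 7 6]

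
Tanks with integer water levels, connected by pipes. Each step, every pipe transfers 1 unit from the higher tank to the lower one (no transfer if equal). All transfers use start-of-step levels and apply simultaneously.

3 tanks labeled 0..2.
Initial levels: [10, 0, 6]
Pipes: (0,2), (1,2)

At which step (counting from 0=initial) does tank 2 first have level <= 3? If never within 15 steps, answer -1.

Answer: -1

Derivation:
Step 1: flows [0->2,2->1] -> levels [9 1 6]
Step 2: flows [0->2,2->1] -> levels [8 2 6]
Step 3: flows [0->2,2->1] -> levels [7 3 6]
Step 4: flows [0->2,2->1] -> levels [6 4 6]
Step 5: flows [0=2,2->1] -> levels [6 5 5]
Step 6: flows [0->2,1=2] -> levels [5 5 6]
Step 7: flows [2->0,2->1] -> levels [6 6 4]
Step 8: flows [0->2,1->2] -> levels [5 5 6]
  -> period-2 cycle (repeats step 6); tank 2 never drops to <=3
Tank 2 never reaches <=3 within 15 steps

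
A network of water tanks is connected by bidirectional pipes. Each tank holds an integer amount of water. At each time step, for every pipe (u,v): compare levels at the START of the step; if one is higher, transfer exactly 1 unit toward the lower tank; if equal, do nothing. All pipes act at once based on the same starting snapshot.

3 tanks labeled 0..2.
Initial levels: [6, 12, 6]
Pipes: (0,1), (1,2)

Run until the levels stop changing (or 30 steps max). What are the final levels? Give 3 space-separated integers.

Answer: 8 8 8

Derivation:
Step 1: flows [1->0,1->2] -> levels [7 10 7]
Step 2: flows [1->0,1->2] -> levels [8 8 8]
Step 3: flows [0=1,1=2] -> levels [8 8 8]
  -> stable (no change)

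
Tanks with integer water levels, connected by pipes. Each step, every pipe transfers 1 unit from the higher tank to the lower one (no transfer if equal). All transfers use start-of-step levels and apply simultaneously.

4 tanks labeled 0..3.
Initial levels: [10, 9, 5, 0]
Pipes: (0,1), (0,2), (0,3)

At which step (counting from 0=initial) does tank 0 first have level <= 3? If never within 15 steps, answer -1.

Step 1: flows [0->1,0->2,0->3] -> levels [7 10 6 1]
Step 2: flows [1->0,0->2,0->3] -> levels [6 9 7 2]
Step 3: flows [1->0,2->0,0->3] -> levels [7 8 6 3]
Step 4: flows [1->0,0->2,0->3] -> levels [6 7 7 4]
Step 5: flows [1->0,2->0,0->3] -> levels [7 6 6 5]
Step 6: flows [0->1,0->2,0->3] -> levels [4 7 7 6]
Step 7: flows [1->0,2->0,3->0] -> levels [7 6 6 5]
  -> period-2 cycle (repeats step 5); tank 0 never drops to <=3
Tank 0 never reaches <=3 within 15 steps

Answer: -1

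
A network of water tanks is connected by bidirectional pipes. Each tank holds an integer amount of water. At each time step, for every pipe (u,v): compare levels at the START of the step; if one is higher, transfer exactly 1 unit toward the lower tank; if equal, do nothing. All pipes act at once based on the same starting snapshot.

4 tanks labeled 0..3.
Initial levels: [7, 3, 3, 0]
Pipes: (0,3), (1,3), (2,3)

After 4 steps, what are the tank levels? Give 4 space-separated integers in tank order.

Answer: 5 3 3 2

Derivation:
Step 1: flows [0->3,1->3,2->3] -> levels [6 2 2 3]
Step 2: flows [0->3,3->1,3->2] -> levels [5 3 3 2]
Step 3: flows [0->3,1->3,2->3] -> levels [4 2 2 5]
Step 4: flows [3->0,3->1,3->2] -> levels [5 3 3 2]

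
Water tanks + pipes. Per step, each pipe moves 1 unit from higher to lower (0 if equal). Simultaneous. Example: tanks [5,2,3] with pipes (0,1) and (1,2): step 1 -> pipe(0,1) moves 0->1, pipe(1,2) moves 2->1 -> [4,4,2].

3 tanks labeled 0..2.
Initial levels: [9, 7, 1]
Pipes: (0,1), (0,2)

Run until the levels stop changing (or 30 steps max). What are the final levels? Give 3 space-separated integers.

Step 1: flows [0->1,0->2] -> levels [7 8 2]
Step 2: flows [1->0,0->2] -> levels [7 7 3]
Step 3: flows [0=1,0->2] -> levels [6 7 4]
Step 4: flows [1->0,0->2] -> levels [6 6 5]
Step 5: flows [0=1,0->2] -> levels [5 6 6]
Step 6: flows [1->0,2->0] -> levels [7 5 5]
Step 7: flows [0->1,0->2] -> levels [5 6 6]
  -> period-2 cycle: step 7 state = step 5 state; never stabilizes
  -> state at step 30: (30-5) mod 2 = 1, same as step 6 -> [7 5 5]

Answer: 7 5 5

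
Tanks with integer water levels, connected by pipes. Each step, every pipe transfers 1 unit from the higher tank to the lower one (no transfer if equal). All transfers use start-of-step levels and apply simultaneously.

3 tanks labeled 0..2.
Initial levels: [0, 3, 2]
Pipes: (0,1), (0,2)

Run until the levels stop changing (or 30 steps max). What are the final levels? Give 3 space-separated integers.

Step 1: flows [1->0,2->0] -> levels [2 2 1]
Step 2: flows [0=1,0->2] -> levels [1 2 2]
Step 3: flows [1->0,2->0] -> levels [3 1 1]
Step 4: flows [0->1,0->2] -> levels [1 2 2]
  -> period-2 cycle: step 4 state = step 2 state; never stabilizes
  -> state at step 30: (30-2) mod 2 = 0, same as step 2 -> [1 2 2]

Answer: 1 2 2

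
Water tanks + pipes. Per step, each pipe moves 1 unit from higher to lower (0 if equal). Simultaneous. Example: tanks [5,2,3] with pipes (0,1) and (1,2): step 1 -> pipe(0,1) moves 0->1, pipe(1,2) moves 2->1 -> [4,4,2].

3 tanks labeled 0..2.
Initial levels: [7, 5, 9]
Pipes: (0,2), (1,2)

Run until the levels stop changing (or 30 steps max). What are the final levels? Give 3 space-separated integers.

Answer: 7 7 7

Derivation:
Step 1: flows [2->0,2->1] -> levels [8 6 7]
Step 2: flows [0->2,2->1] -> levels [7 7 7]
Step 3: flows [0=2,1=2] -> levels [7 7 7]
  -> stable (no change)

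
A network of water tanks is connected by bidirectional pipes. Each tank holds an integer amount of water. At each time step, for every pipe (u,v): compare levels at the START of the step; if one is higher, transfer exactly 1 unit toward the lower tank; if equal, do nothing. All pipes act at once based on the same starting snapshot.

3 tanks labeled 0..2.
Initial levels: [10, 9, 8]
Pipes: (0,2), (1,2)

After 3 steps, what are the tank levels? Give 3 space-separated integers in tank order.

Answer: 9 8 10

Derivation:
Step 1: flows [0->2,1->2] -> levels [9 8 10]
Step 2: flows [2->0,2->1] -> levels [10 9 8]
  -> period-2 cycle: step 2 state = step 0 state
  -> state at step 3: (3-0) mod 2 = 1, same as step 1 -> [9 8 10]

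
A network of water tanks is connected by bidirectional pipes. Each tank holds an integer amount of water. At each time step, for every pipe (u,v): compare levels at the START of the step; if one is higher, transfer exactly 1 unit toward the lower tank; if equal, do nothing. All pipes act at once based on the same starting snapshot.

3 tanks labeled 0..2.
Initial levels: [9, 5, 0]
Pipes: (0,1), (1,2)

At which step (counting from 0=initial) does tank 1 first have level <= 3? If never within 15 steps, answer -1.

Answer: -1

Derivation:
Step 1: flows [0->1,1->2] -> levels [8 5 1]
Step 2: flows [0->1,1->2] -> levels [7 5 2]
Step 3: flows [0->1,1->2] -> levels [6 5 3]
Step 4: flows [0->1,1->2] -> levels [5 5 4]
Step 5: flows [0=1,1->2] -> levels [5 4 5]
Step 6: flows [0->1,2->1] -> levels [4 6 4]
Step 7: flows [1->0,1->2] -> levels [5 4 5]
  -> period-2 cycle (repeats step 5); tank 1 never drops to <=3
Tank 1 never reaches <=3 within 15 steps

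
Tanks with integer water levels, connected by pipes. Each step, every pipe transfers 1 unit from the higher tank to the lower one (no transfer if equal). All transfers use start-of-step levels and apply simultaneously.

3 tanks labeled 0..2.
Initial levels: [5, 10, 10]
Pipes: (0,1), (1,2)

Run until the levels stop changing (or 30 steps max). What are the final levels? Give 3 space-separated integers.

Answer: 8 9 8

Derivation:
Step 1: flows [1->0,1=2] -> levels [6 9 10]
Step 2: flows [1->0,2->1] -> levels [7 9 9]
Step 3: flows [1->0,1=2] -> levels [8 8 9]
Step 4: flows [0=1,2->1] -> levels [8 9 8]
Step 5: flows [1->0,1->2] -> levels [9 7 9]
Step 6: flows [0->1,2->1] -> levels [8 9 8]
  -> period-2 cycle: step 6 state = step 4 state; never stabilizes
  -> state at step 30: (30-4) mod 2 = 0, same as step 4 -> [8 9 8]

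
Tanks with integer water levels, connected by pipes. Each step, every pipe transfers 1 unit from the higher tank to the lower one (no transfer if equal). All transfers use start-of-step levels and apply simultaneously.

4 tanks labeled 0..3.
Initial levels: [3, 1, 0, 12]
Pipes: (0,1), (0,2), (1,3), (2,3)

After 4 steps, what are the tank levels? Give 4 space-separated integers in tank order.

Step 1: flows [0->1,0->2,3->1,3->2] -> levels [1 3 2 10]
Step 2: flows [1->0,2->0,3->1,3->2] -> levels [3 3 2 8]
Step 3: flows [0=1,0->2,3->1,3->2] -> levels [2 4 4 6]
Step 4: flows [1->0,2->0,3->1,3->2] -> levels [4 4 4 4]

Answer: 4 4 4 4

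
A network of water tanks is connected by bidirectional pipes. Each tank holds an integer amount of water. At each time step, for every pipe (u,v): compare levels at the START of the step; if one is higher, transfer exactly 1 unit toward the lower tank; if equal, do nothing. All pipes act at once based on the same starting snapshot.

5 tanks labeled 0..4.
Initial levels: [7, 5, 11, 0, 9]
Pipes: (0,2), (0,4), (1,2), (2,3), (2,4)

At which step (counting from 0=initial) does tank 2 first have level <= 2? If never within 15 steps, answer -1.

Answer: -1

Derivation:
Step 1: flows [2->0,4->0,2->1,2->3,2->4] -> levels [9 6 7 1 9]
Step 2: flows [0->2,0=4,2->1,2->3,4->2] -> levels [8 7 7 2 8]
Step 3: flows [0->2,0=4,1=2,2->3,4->2] -> levels [7 7 8 3 7]
Step 4: flows [2->0,0=4,2->1,2->3,2->4] -> levels [8 8 4 4 8]
Step 5: flows [0->2,0=4,1->2,2=3,4->2] -> levels [7 7 7 4 7]
Step 6: flows [0=2,0=4,1=2,2->3,2=4] -> levels [7 7 6 5 7]
Step 7: flows [0->2,0=4,1->2,2->3,4->2] -> levels [6 6 8 6 6]
Step 8: flows [2->0,0=4,2->1,2->3,2->4] -> levels [7 7 4 7 7]
Step 9: flows [0->2,0=4,1->2,3->2,4->2] -> levels [6 6 8 6 6]
  -> period-2 cycle (repeats step 7); tank 2 never drops to <=2
Tank 2 never reaches <=2 within 15 steps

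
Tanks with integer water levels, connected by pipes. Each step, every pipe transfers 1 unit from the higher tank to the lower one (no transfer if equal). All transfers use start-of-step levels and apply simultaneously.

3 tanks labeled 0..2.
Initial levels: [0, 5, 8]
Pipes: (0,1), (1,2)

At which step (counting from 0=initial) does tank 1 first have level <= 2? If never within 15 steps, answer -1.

Answer: -1

Derivation:
Step 1: flows [1->0,2->1] -> levels [1 5 7]
Step 2: flows [1->0,2->1] -> levels [2 5 6]
Step 3: flows [1->0,2->1] -> levels [3 5 5]
Step 4: flows [1->0,1=2] -> levels [4 4 5]
Step 5: flows [0=1,2->1] -> levels [4 5 4]
Step 6: flows [1->0,1->2] -> levels [5 3 5]
Step 7: flows [0->1,2->1] -> levels [4 5 4]
  -> period-2 cycle (repeats step 5); tank 1 never drops to <=2
Tank 1 never reaches <=2 within 15 steps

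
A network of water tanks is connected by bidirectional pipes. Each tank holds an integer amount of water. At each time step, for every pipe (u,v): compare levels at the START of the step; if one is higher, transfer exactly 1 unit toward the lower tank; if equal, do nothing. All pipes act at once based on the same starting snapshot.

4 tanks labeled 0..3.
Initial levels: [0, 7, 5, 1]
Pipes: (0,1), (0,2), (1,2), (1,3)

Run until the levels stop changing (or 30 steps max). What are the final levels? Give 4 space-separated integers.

Answer: 4 2 3 4

Derivation:
Step 1: flows [1->0,2->0,1->2,1->3] -> levels [2 4 5 2]
Step 2: flows [1->0,2->0,2->1,1->3] -> levels [4 3 3 3]
Step 3: flows [0->1,0->2,1=2,1=3] -> levels [2 4 4 3]
Step 4: flows [1->0,2->0,1=2,1->3] -> levels [4 2 3 4]
Step 5: flows [0->1,0->2,2->1,3->1] -> levels [2 5 3 3]
Step 6: flows [1->0,2->0,1->2,1->3] -> levels [4 2 3 4]
  -> period-2 cycle: step 6 state = step 4 state; never stabilizes
  -> state at step 30: (30-4) mod 2 = 0, same as step 4 -> [4 2 3 4]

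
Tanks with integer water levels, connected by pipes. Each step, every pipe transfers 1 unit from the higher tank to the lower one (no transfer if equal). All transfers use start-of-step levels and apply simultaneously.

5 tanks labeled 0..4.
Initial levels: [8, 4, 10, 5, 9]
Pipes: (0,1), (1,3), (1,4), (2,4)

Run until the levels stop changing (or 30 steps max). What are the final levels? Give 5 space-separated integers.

Answer: 7 8 8 7 6

Derivation:
Step 1: flows [0->1,3->1,4->1,2->4] -> levels [7 7 9 4 9]
Step 2: flows [0=1,1->3,4->1,2=4] -> levels [7 7 9 5 8]
Step 3: flows [0=1,1->3,4->1,2->4] -> levels [7 7 8 6 8]
Step 4: flows [0=1,1->3,4->1,2=4] -> levels [7 7 8 7 7]
Step 5: flows [0=1,1=3,1=4,2->4] -> levels [7 7 7 7 8]
Step 6: flows [0=1,1=3,4->1,4->2] -> levels [7 8 8 7 6]
Step 7: flows [1->0,1->3,1->4,2->4] -> levels [8 5 7 8 8]
Step 8: flows [0->1,3->1,4->1,4->2] -> levels [7 8 8 7 6]
  -> period-2 cycle: step 8 state = step 6 state; never stabilizes
  -> state at step 30: (30-6) mod 2 = 0, same as step 6 -> [7 8 8 7 6]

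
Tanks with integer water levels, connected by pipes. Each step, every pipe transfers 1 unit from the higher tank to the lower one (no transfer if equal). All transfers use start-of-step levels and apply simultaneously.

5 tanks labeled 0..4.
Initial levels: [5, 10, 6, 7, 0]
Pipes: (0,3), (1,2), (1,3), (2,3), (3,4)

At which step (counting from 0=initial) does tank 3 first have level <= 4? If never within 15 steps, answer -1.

Answer: 5

Derivation:
Step 1: flows [3->0,1->2,1->3,3->2,3->4] -> levels [6 8 8 5 1]
Step 2: flows [0->3,1=2,1->3,2->3,3->4] -> levels [5 7 7 7 2]
Step 3: flows [3->0,1=2,1=3,2=3,3->4] -> levels [6 7 7 5 3]
Step 4: flows [0->3,1=2,1->3,2->3,3->4] -> levels [5 6 6 7 4]
Step 5: flows [3->0,1=2,3->1,3->2,3->4] -> levels [6 7 7 3 5]
Tank 3 first reaches <=4 at step 5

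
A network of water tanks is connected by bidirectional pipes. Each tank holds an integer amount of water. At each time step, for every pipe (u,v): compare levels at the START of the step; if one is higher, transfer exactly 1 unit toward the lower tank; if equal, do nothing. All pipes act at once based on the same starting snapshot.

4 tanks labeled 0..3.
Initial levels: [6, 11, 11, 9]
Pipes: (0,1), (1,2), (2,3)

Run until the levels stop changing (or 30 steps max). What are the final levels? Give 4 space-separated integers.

Answer: 10 8 10 9

Derivation:
Step 1: flows [1->0,1=2,2->3] -> levels [7 10 10 10]
Step 2: flows [1->0,1=2,2=3] -> levels [8 9 10 10]
Step 3: flows [1->0,2->1,2=3] -> levels [9 9 9 10]
Step 4: flows [0=1,1=2,3->2] -> levels [9 9 10 9]
Step 5: flows [0=1,2->1,2->3] -> levels [9 10 8 10]
Step 6: flows [1->0,1->2,3->2] -> levels [10 8 10 9]
Step 7: flows [0->1,2->1,2->3] -> levels [9 10 8 10]
  -> period-2 cycle: step 7 state = step 5 state; never stabilizes
  -> state at step 30: (30-5) mod 2 = 1, same as step 6 -> [10 8 10 9]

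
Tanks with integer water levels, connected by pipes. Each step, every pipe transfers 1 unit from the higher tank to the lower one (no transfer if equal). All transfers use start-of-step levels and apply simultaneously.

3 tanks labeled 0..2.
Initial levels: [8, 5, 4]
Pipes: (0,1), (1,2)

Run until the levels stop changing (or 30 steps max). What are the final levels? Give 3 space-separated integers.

Answer: 5 7 5

Derivation:
Step 1: flows [0->1,1->2] -> levels [7 5 5]
Step 2: flows [0->1,1=2] -> levels [6 6 5]
Step 3: flows [0=1,1->2] -> levels [6 5 6]
Step 4: flows [0->1,2->1] -> levels [5 7 5]
Step 5: flows [1->0,1->2] -> levels [6 5 6]
  -> period-2 cycle: step 5 state = step 3 state; never stabilizes
  -> state at step 30: (30-3) mod 2 = 1, same as step 4 -> [5 7 5]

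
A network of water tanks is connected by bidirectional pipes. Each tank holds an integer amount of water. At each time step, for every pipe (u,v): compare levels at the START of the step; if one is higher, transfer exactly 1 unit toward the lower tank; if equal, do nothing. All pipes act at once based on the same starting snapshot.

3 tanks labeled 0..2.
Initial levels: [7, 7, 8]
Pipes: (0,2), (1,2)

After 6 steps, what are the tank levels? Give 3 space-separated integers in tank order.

Step 1: flows [2->0,2->1] -> levels [8 8 6]
Step 2: flows [0->2,1->2] -> levels [7 7 8]
  -> period-2 cycle: step 2 state = step 0 state
  -> state at step 6: (6-0) mod 2 = 0, same as step 0 -> [7 7 8]

Answer: 7 7 8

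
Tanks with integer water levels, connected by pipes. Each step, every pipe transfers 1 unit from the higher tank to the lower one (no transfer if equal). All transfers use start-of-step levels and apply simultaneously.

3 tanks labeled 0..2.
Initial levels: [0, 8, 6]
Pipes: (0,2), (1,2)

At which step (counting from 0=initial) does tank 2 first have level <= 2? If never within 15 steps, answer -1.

Answer: -1

Derivation:
Step 1: flows [2->0,1->2] -> levels [1 7 6]
Step 2: flows [2->0,1->2] -> levels [2 6 6]
Step 3: flows [2->0,1=2] -> levels [3 6 5]
Step 4: flows [2->0,1->2] -> levels [4 5 5]
Step 5: flows [2->0,1=2] -> levels [5 5 4]
Step 6: flows [0->2,1->2] -> levels [4 4 6]
Step 7: flows [2->0,2->1] -> levels [5 5 4]
  -> period-2 cycle (repeats step 5); tank 2 never drops to <=2
Tank 2 never reaches <=2 within 15 steps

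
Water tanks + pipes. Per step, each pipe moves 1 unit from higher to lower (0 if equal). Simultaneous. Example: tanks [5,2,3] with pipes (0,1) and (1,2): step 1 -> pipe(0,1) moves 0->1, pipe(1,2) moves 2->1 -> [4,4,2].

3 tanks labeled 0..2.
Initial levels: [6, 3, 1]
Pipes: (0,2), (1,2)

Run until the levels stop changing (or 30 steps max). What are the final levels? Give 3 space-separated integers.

Answer: 4 4 2

Derivation:
Step 1: flows [0->2,1->2] -> levels [5 2 3]
Step 2: flows [0->2,2->1] -> levels [4 3 3]
Step 3: flows [0->2,1=2] -> levels [3 3 4]
Step 4: flows [2->0,2->1] -> levels [4 4 2]
Step 5: flows [0->2,1->2] -> levels [3 3 4]
  -> period-2 cycle: step 5 state = step 3 state; never stabilizes
  -> state at step 30: (30-3) mod 2 = 1, same as step 4 -> [4 4 2]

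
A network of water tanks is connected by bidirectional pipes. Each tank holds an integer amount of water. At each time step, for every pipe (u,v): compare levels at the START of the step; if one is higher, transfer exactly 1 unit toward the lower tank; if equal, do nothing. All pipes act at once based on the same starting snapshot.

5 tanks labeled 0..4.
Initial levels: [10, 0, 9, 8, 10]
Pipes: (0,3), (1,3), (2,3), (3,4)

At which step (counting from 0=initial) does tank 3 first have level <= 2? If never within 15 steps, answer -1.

Answer: -1

Derivation:
Step 1: flows [0->3,3->1,2->3,4->3] -> levels [9 1 8 10 9]
Step 2: flows [3->0,3->1,3->2,3->4] -> levels [10 2 9 6 10]
Step 3: flows [0->3,3->1,2->3,4->3] -> levels [9 3 8 8 9]
Step 4: flows [0->3,3->1,2=3,4->3] -> levels [8 4 8 9 8]
Step 5: flows [3->0,3->1,3->2,3->4] -> levels [9 5 9 5 9]
Step 6: flows [0->3,1=3,2->3,4->3] -> levels [8 5 8 8 8]
Step 7: flows [0=3,3->1,2=3,3=4] -> levels [8 6 8 7 8]
Step 8: flows [0->3,3->1,2->3,4->3] -> levels [7 7 7 9 7]
Step 9: flows [3->0,3->1,3->2,3->4] -> levels [8 8 8 5 8]
Step 10: flows [0->3,1->3,2->3,4->3] -> levels [7 7 7 9 7]
  -> period-2 cycle (repeats step 8); tank 3 never drops to <=2
Tank 3 never reaches <=2 within 15 steps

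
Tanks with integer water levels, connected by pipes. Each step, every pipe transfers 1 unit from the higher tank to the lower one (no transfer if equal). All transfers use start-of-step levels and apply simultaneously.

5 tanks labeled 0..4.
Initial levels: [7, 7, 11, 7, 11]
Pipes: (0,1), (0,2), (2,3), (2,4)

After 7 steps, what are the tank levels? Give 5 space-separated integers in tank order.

Answer: 7 9 10 8 9

Derivation:
Step 1: flows [0=1,2->0,2->3,2=4] -> levels [8 7 9 8 11]
Step 2: flows [0->1,2->0,2->3,4->2] -> levels [8 8 8 9 10]
Step 3: flows [0=1,0=2,3->2,4->2] -> levels [8 8 10 8 9]
Step 4: flows [0=1,2->0,2->3,2->4] -> levels [9 8 7 9 10]
Step 5: flows [0->1,0->2,3->2,4->2] -> levels [7 9 10 8 9]
Step 6: flows [1->0,2->0,2->3,2->4] -> levels [9 8 7 9 10]
  -> period-2 cycle: step 6 state = step 4 state
  -> state at step 7: (7-4) mod 2 = 1, same as step 5 -> [7 9 10 8 9]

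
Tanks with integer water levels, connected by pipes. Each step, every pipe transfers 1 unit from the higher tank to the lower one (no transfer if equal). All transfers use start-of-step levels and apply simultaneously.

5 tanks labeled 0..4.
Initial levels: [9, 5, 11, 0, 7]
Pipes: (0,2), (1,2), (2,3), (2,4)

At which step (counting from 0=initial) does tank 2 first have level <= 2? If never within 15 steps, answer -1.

Answer: -1

Derivation:
Step 1: flows [2->0,2->1,2->3,2->4] -> levels [10 6 7 1 8]
Step 2: flows [0->2,2->1,2->3,4->2] -> levels [9 7 7 2 7]
Step 3: flows [0->2,1=2,2->3,2=4] -> levels [8 7 7 3 7]
Step 4: flows [0->2,1=2,2->3,2=4] -> levels [7 7 7 4 7]
Step 5: flows [0=2,1=2,2->3,2=4] -> levels [7 7 6 5 7]
Step 6: flows [0->2,1->2,2->3,4->2] -> levels [6 6 8 6 6]
Step 7: flows [2->0,2->1,2->3,2->4] -> levels [7 7 4 7 7]
Step 8: flows [0->2,1->2,3->2,4->2] -> levels [6 6 8 6 6]
  -> period-2 cycle (repeats step 6); tank 2 never drops to <=2
Tank 2 never reaches <=2 within 15 steps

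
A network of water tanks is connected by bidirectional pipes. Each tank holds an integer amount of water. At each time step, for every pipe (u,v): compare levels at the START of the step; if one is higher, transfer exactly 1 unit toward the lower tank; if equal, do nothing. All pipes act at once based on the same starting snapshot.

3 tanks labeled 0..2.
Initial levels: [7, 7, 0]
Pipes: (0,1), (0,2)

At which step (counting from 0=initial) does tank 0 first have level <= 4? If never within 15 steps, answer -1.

Step 1: flows [0=1,0->2] -> levels [6 7 1]
Step 2: flows [1->0,0->2] -> levels [6 6 2]
Step 3: flows [0=1,0->2] -> levels [5 6 3]
Step 4: flows [1->0,0->2] -> levels [5 5 4]
Step 5: flows [0=1,0->2] -> levels [4 5 5]
Tank 0 first reaches <=4 at step 5

Answer: 5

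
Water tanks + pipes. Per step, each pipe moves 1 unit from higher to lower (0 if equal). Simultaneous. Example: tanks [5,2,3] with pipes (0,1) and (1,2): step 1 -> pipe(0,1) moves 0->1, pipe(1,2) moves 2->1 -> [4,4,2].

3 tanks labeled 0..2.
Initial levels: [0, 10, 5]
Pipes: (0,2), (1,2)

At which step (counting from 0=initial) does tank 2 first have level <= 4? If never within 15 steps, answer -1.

Answer: -1

Derivation:
Step 1: flows [2->0,1->2] -> levels [1 9 5]
Step 2: flows [2->0,1->2] -> levels [2 8 5]
Step 3: flows [2->0,1->2] -> levels [3 7 5]
Step 4: flows [2->0,1->2] -> levels [4 6 5]
Step 5: flows [2->0,1->2] -> levels [5 5 5]
Step 6: flows [0=2,1=2] -> levels [5 5 5]
  -> stable; tank 2 stays at 5 > 4
Tank 2 never reaches <=4 within 15 steps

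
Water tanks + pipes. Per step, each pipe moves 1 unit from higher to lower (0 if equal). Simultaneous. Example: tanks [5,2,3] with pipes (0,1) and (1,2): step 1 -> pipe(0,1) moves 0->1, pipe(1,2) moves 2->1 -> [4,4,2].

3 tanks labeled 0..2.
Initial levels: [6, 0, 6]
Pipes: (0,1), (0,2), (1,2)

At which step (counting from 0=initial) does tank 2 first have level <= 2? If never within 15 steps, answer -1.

Step 1: flows [0->1,0=2,2->1] -> levels [5 2 5]
Step 2: flows [0->1,0=2,2->1] -> levels [4 4 4]
Step 3: flows [0=1,0=2,1=2] -> levels [4 4 4]
  -> stable; tank 2 stays at 4 > 2
Tank 2 never reaches <=2 within 15 steps

Answer: -1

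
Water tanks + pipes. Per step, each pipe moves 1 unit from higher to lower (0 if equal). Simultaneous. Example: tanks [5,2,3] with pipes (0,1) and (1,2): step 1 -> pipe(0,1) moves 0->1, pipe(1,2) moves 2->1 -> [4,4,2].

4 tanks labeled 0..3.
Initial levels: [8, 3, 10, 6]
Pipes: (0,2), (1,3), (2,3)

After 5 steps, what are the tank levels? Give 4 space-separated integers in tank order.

Answer: 7 7 7 6

Derivation:
Step 1: flows [2->0,3->1,2->3] -> levels [9 4 8 6]
Step 2: flows [0->2,3->1,2->3] -> levels [8 5 8 6]
Step 3: flows [0=2,3->1,2->3] -> levels [8 6 7 6]
Step 4: flows [0->2,1=3,2->3] -> levels [7 6 7 7]
Step 5: flows [0=2,3->1,2=3] -> levels [7 7 7 6]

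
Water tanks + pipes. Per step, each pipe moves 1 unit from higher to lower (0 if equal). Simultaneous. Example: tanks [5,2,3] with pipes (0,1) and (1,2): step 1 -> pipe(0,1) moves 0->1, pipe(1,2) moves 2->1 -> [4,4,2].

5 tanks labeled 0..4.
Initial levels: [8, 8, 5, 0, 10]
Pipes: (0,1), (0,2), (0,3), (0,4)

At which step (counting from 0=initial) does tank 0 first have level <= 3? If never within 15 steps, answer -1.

Answer: -1

Derivation:
Step 1: flows [0=1,0->2,0->3,4->0] -> levels [7 8 6 1 9]
Step 2: flows [1->0,0->2,0->3,4->0] -> levels [7 7 7 2 8]
Step 3: flows [0=1,0=2,0->3,4->0] -> levels [7 7 7 3 7]
Step 4: flows [0=1,0=2,0->3,0=4] -> levels [6 7 7 4 7]
Step 5: flows [1->0,2->0,0->3,4->0] -> levels [8 6 6 5 6]
Step 6: flows [0->1,0->2,0->3,0->4] -> levels [4 7 7 6 7]
Step 7: flows [1->0,2->0,3->0,4->0] -> levels [8 6 6 5 6]
  -> period-2 cycle (repeats step 5); tank 0 never drops to <=3
Tank 0 never reaches <=3 within 15 steps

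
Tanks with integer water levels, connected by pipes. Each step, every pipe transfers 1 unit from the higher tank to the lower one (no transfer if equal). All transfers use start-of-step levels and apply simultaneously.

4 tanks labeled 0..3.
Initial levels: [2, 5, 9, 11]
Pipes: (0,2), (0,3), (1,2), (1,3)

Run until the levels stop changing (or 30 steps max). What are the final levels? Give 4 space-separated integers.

Step 1: flows [2->0,3->0,2->1,3->1] -> levels [4 7 7 9]
Step 2: flows [2->0,3->0,1=2,3->1] -> levels [6 8 6 7]
Step 3: flows [0=2,3->0,1->2,1->3] -> levels [7 6 7 7]
Step 4: flows [0=2,0=3,2->1,3->1] -> levels [7 8 6 6]
Step 5: flows [0->2,0->3,1->2,1->3] -> levels [5 6 8 8]
Step 6: flows [2->0,3->0,2->1,3->1] -> levels [7 8 6 6]
  -> period-2 cycle: step 6 state = step 4 state; never stabilizes
  -> state at step 30: (30-4) mod 2 = 0, same as step 4 -> [7 8 6 6]

Answer: 7 8 6 6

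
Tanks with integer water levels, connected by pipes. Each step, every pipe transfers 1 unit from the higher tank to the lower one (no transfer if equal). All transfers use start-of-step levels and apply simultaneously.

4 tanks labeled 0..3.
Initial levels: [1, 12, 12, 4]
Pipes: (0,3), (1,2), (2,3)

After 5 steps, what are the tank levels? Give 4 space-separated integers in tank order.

Answer: 5 10 9 5

Derivation:
Step 1: flows [3->0,1=2,2->3] -> levels [2 12 11 4]
Step 2: flows [3->0,1->2,2->3] -> levels [3 11 11 4]
Step 3: flows [3->0,1=2,2->3] -> levels [4 11 10 4]
Step 4: flows [0=3,1->2,2->3] -> levels [4 10 10 5]
Step 5: flows [3->0,1=2,2->3] -> levels [5 10 9 5]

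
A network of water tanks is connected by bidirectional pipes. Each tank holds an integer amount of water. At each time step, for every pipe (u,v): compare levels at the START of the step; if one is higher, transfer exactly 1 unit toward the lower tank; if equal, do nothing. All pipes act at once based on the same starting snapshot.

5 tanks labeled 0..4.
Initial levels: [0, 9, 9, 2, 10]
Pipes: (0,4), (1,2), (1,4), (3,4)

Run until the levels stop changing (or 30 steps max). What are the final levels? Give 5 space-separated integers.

Step 1: flows [4->0,1=2,4->1,4->3] -> levels [1 10 9 3 7]
Step 2: flows [4->0,1->2,1->4,4->3] -> levels [2 8 10 4 6]
Step 3: flows [4->0,2->1,1->4,4->3] -> levels [3 8 9 5 5]
Step 4: flows [4->0,2->1,1->4,3=4] -> levels [4 8 8 5 5]
Step 5: flows [4->0,1=2,1->4,3=4] -> levels [5 7 8 5 5]
Step 6: flows [0=4,2->1,1->4,3=4] -> levels [5 7 7 5 6]
Step 7: flows [4->0,1=2,1->4,4->3] -> levels [6 6 7 6 5]
Step 8: flows [0->4,2->1,1->4,3->4] -> levels [5 6 6 5 8]
Step 9: flows [4->0,1=2,4->1,4->3] -> levels [6 7 6 6 5]
Step 10: flows [0->4,1->2,1->4,3->4] -> levels [5 5 7 5 8]
Step 11: flows [4->0,2->1,4->1,4->3] -> levels [6 7 6 6 5]
  -> period-2 cycle: step 11 state = step 9 state; never stabilizes
  -> state at step 30: (30-9) mod 2 = 1, same as step 10 -> [5 5 7 5 8]

Answer: 5 5 7 5 8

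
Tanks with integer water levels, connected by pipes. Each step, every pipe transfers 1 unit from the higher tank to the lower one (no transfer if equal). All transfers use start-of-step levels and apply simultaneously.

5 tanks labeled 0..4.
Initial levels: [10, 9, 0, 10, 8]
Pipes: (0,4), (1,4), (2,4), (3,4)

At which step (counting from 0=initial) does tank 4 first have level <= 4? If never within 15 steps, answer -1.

Step 1: flows [0->4,1->4,4->2,3->4] -> levels [9 8 1 9 10]
Step 2: flows [4->0,4->1,4->2,4->3] -> levels [10 9 2 10 6]
Step 3: flows [0->4,1->4,4->2,3->4] -> levels [9 8 3 9 8]
Step 4: flows [0->4,1=4,4->2,3->4] -> levels [8 8 4 8 9]
Step 5: flows [4->0,4->1,4->2,4->3] -> levels [9 9 5 9 5]
Step 6: flows [0->4,1->4,2=4,3->4] -> levels [8 8 5 8 8]
Step 7: flows [0=4,1=4,4->2,3=4] -> levels [8 8 6 8 7]
Step 8: flows [0->4,1->4,4->2,3->4] -> levels [7 7 7 7 9]
Step 9: flows [4->0,4->1,4->2,4->3] -> levels [8 8 8 8 5]
Step 10: flows [0->4,1->4,2->4,3->4] -> levels [7 7 7 7 9]
  -> period-2 cycle (repeats step 8); tank 4 never drops to <=4
Tank 4 never reaches <=4 within 15 steps

Answer: -1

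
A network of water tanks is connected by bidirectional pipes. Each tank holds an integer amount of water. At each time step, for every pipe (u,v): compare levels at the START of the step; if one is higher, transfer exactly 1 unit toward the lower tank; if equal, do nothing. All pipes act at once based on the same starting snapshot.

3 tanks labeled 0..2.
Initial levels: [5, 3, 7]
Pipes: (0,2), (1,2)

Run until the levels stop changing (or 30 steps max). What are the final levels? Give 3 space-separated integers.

Answer: 5 5 5

Derivation:
Step 1: flows [2->0,2->1] -> levels [6 4 5]
Step 2: flows [0->2,2->1] -> levels [5 5 5]
Step 3: flows [0=2,1=2] -> levels [5 5 5]
  -> stable (no change)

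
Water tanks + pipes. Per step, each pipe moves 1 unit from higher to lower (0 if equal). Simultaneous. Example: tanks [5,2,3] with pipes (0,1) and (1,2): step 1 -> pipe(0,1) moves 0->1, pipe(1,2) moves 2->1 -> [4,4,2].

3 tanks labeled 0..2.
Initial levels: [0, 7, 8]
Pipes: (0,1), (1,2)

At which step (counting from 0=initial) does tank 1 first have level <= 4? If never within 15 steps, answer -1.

Step 1: flows [1->0,2->1] -> levels [1 7 7]
Step 2: flows [1->0,1=2] -> levels [2 6 7]
Step 3: flows [1->0,2->1] -> levels [3 6 6]
Step 4: flows [1->0,1=2] -> levels [4 5 6]
Step 5: flows [1->0,2->1] -> levels [5 5 5]
Step 6: flows [0=1,1=2] -> levels [5 5 5]
  -> stable; tank 1 stays at 5 > 4
Tank 1 never reaches <=4 within 15 steps

Answer: -1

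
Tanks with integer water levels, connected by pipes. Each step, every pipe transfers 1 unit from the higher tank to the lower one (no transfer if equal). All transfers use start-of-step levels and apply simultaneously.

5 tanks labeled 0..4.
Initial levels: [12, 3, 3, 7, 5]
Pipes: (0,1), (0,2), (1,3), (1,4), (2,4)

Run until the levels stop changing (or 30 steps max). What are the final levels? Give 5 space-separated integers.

Answer: 6 6 6 6 6

Derivation:
Step 1: flows [0->1,0->2,3->1,4->1,4->2] -> levels [10 6 5 6 3]
Step 2: flows [0->1,0->2,1=3,1->4,2->4] -> levels [8 6 5 6 5]
Step 3: flows [0->1,0->2,1=3,1->4,2=4] -> levels [6 6 6 6 6]
Step 4: flows [0=1,0=2,1=3,1=4,2=4] -> levels [6 6 6 6 6]
  -> stable (no change)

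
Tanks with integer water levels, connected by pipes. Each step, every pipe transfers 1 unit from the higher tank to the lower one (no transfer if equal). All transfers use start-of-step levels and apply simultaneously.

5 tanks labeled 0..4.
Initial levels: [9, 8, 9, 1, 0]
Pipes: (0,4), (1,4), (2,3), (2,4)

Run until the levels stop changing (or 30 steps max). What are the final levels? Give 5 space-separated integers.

Step 1: flows [0->4,1->4,2->3,2->4] -> levels [8 7 7 2 3]
Step 2: flows [0->4,1->4,2->3,2->4] -> levels [7 6 5 3 6]
Step 3: flows [0->4,1=4,2->3,4->2] -> levels [6 6 5 4 6]
Step 4: flows [0=4,1=4,2->3,4->2] -> levels [6 6 5 5 5]
Step 5: flows [0->4,1->4,2=3,2=4] -> levels [5 5 5 5 7]
Step 6: flows [4->0,4->1,2=3,4->2] -> levels [6 6 6 5 4]
Step 7: flows [0->4,1->4,2->3,2->4] -> levels [5 5 4 6 7]
Step 8: flows [4->0,4->1,3->2,4->2] -> levels [6 6 6 5 4]
  -> period-2 cycle: step 8 state = step 6 state; never stabilizes
  -> state at step 30: (30-6) mod 2 = 0, same as step 6 -> [6 6 6 5 4]

Answer: 6 6 6 5 4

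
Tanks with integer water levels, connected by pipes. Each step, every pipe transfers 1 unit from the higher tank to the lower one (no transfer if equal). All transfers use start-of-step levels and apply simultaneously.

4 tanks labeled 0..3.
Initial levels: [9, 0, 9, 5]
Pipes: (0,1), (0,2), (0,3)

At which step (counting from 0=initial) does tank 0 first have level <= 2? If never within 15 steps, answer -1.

Step 1: flows [0->1,0=2,0->3] -> levels [7 1 9 6]
Step 2: flows [0->1,2->0,0->3] -> levels [6 2 8 7]
Step 3: flows [0->1,2->0,3->0] -> levels [7 3 7 6]
Step 4: flows [0->1,0=2,0->3] -> levels [5 4 7 7]
Step 5: flows [0->1,2->0,3->0] -> levels [6 5 6 6]
Step 6: flows [0->1,0=2,0=3] -> levels [5 6 6 6]
Step 7: flows [1->0,2->0,3->0] -> levels [8 5 5 5]
Step 8: flows [0->1,0->2,0->3] -> levels [5 6 6 6]
  -> period-2 cycle (repeats step 6); tank 0 never drops to <=2
Tank 0 never reaches <=2 within 15 steps

Answer: -1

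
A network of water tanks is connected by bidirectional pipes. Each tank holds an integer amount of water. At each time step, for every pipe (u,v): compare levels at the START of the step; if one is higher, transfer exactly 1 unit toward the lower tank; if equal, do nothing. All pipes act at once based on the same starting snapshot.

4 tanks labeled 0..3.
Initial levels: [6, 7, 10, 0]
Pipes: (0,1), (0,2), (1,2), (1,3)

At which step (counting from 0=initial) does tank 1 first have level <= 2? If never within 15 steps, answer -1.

Answer: -1

Derivation:
Step 1: flows [1->0,2->0,2->1,1->3] -> levels [8 6 8 1]
Step 2: flows [0->1,0=2,2->1,1->3] -> levels [7 7 7 2]
Step 3: flows [0=1,0=2,1=2,1->3] -> levels [7 6 7 3]
Step 4: flows [0->1,0=2,2->1,1->3] -> levels [6 7 6 4]
Step 5: flows [1->0,0=2,1->2,1->3] -> levels [7 4 7 5]
Step 6: flows [0->1,0=2,2->1,3->1] -> levels [6 7 6 4]
  -> period-2 cycle (repeats step 4); tank 1 never drops to <=2
Tank 1 never reaches <=2 within 15 steps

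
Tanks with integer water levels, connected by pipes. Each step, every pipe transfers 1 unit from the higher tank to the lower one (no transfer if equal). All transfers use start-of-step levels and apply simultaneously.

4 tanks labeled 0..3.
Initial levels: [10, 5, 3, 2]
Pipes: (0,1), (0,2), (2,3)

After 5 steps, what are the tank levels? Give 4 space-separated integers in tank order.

Answer: 6 5 4 5

Derivation:
Step 1: flows [0->1,0->2,2->3] -> levels [8 6 3 3]
Step 2: flows [0->1,0->2,2=3] -> levels [6 7 4 3]
Step 3: flows [1->0,0->2,2->3] -> levels [6 6 4 4]
Step 4: flows [0=1,0->2,2=3] -> levels [5 6 5 4]
Step 5: flows [1->0,0=2,2->3] -> levels [6 5 4 5]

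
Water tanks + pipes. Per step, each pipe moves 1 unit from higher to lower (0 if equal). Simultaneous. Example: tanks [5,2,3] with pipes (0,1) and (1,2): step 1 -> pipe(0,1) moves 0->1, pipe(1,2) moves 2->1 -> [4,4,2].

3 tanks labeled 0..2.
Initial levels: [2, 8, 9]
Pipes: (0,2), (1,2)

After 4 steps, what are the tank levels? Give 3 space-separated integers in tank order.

Step 1: flows [2->0,2->1] -> levels [3 9 7]
Step 2: flows [2->0,1->2] -> levels [4 8 7]
Step 3: flows [2->0,1->2] -> levels [5 7 7]
Step 4: flows [2->0,1=2] -> levels [6 7 6]

Answer: 6 7 6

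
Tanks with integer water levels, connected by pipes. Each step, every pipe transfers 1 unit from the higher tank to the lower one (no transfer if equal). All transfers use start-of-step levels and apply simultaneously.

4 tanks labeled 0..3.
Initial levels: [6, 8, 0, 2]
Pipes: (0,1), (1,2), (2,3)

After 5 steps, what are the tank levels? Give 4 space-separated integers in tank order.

Answer: 5 4 4 3

Derivation:
Step 1: flows [1->0,1->2,3->2] -> levels [7 6 2 1]
Step 2: flows [0->1,1->2,2->3] -> levels [6 6 2 2]
Step 3: flows [0=1,1->2,2=3] -> levels [6 5 3 2]
Step 4: flows [0->1,1->2,2->3] -> levels [5 5 3 3]
Step 5: flows [0=1,1->2,2=3] -> levels [5 4 4 3]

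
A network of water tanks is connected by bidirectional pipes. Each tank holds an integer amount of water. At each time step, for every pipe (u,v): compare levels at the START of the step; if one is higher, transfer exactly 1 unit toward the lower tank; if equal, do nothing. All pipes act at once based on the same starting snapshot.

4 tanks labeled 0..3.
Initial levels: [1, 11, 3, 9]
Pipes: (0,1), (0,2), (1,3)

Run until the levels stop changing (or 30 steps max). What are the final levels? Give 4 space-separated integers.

Answer: 5 7 6 6

Derivation:
Step 1: flows [1->0,2->0,1->3] -> levels [3 9 2 10]
Step 2: flows [1->0,0->2,3->1] -> levels [3 9 3 9]
Step 3: flows [1->0,0=2,1=3] -> levels [4 8 3 9]
Step 4: flows [1->0,0->2,3->1] -> levels [4 8 4 8]
Step 5: flows [1->0,0=2,1=3] -> levels [5 7 4 8]
Step 6: flows [1->0,0->2,3->1] -> levels [5 7 5 7]
Step 7: flows [1->0,0=2,1=3] -> levels [6 6 5 7]
Step 8: flows [0=1,0->2,3->1] -> levels [5 7 6 6]
Step 9: flows [1->0,2->0,1->3] -> levels [7 5 5 7]
Step 10: flows [0->1,0->2,3->1] -> levels [5 7 6 6]
  -> period-2 cycle: step 10 state = step 8 state; never stabilizes
  -> state at step 30: (30-8) mod 2 = 0, same as step 8 -> [5 7 6 6]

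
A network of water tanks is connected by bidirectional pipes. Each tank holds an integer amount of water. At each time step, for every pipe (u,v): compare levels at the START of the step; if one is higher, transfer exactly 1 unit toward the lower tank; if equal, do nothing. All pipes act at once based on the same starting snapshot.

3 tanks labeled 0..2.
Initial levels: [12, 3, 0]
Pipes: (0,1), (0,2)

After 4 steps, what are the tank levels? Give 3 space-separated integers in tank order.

Step 1: flows [0->1,0->2] -> levels [10 4 1]
Step 2: flows [0->1,0->2] -> levels [8 5 2]
Step 3: flows [0->1,0->2] -> levels [6 6 3]
Step 4: flows [0=1,0->2] -> levels [5 6 4]

Answer: 5 6 4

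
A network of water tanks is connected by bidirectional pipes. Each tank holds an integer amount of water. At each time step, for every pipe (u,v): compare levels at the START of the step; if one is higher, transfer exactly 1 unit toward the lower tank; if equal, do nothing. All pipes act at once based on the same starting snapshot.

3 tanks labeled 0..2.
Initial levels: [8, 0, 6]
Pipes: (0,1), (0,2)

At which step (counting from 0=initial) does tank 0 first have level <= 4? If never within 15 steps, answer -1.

Step 1: flows [0->1,0->2] -> levels [6 1 7]
Step 2: flows [0->1,2->0] -> levels [6 2 6]
Step 3: flows [0->1,0=2] -> levels [5 3 6]
Step 4: flows [0->1,2->0] -> levels [5 4 5]
Step 5: flows [0->1,0=2] -> levels [4 5 5]
Tank 0 first reaches <=4 at step 5

Answer: 5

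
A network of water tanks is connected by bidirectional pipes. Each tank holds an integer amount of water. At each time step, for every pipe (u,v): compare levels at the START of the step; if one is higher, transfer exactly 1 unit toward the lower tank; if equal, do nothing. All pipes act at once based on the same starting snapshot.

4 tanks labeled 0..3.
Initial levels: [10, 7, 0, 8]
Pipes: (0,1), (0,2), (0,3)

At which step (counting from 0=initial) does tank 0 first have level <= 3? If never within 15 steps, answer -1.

Answer: -1

Derivation:
Step 1: flows [0->1,0->2,0->3] -> levels [7 8 1 9]
Step 2: flows [1->0,0->2,3->0] -> levels [8 7 2 8]
Step 3: flows [0->1,0->2,0=3] -> levels [6 8 3 8]
Step 4: flows [1->0,0->2,3->0] -> levels [7 7 4 7]
Step 5: flows [0=1,0->2,0=3] -> levels [6 7 5 7]
Step 6: flows [1->0,0->2,3->0] -> levels [7 6 6 6]
Step 7: flows [0->1,0->2,0->3] -> levels [4 7 7 7]
Step 8: flows [1->0,2->0,3->0] -> levels [7 6 6 6]
  -> period-2 cycle (repeats step 6); tank 0 never drops to <=3
Tank 0 never reaches <=3 within 15 steps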